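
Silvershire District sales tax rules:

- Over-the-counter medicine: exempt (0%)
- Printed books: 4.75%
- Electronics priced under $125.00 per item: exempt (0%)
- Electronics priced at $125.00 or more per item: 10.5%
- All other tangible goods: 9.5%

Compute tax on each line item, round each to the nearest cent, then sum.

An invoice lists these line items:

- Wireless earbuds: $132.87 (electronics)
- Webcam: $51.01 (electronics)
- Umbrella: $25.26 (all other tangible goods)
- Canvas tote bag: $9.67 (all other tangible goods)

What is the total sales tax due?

Wireless earbuds $132.87: electronics, $125.00 or more → 10.5% → $13.95
Webcam $51.01: electronics, under $125.00 → 0% → $0.00
Umbrella $25.26: all other tangible goods → 9.5% → $2.40
Canvas tote bag $9.67: all other tangible goods → 9.5% → $0.92
Total tax = $13.95 + $2.40 + $0.92 = $17.27

$17.27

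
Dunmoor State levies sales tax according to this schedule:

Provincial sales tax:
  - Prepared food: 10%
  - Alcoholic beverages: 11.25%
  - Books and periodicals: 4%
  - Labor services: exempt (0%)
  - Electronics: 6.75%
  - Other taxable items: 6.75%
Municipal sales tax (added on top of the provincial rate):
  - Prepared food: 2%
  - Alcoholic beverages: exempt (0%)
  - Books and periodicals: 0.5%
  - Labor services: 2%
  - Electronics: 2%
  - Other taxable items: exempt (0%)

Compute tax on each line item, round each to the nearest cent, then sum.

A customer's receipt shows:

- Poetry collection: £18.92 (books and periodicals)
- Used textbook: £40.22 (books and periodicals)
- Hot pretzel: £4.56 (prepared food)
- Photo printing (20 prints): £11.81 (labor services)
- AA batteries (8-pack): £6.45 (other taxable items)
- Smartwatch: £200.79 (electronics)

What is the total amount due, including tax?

Poetry collection £18.92: books and periodicals → 4% + 0.5% municipal = 4.5% → £0.85
Used textbook £40.22: books and periodicals → 4% + 0.5% municipal = 4.5% → £1.81
Hot pretzel £4.56: prepared food → 10% + 2% municipal = 12% → £0.55
Photo printing (20 prints) £11.81: labor services → 0% + 2% municipal = 2% → £0.24
AA batteries (8-pack) £6.45: other taxable items → 6.75% + 0% municipal = 6.75% → £0.44
Smartwatch £200.79: electronics → 6.75% + 2% municipal = 8.75% → £17.57
Subtotal = £282.75; tax = £21.46; total due = £304.21

£304.21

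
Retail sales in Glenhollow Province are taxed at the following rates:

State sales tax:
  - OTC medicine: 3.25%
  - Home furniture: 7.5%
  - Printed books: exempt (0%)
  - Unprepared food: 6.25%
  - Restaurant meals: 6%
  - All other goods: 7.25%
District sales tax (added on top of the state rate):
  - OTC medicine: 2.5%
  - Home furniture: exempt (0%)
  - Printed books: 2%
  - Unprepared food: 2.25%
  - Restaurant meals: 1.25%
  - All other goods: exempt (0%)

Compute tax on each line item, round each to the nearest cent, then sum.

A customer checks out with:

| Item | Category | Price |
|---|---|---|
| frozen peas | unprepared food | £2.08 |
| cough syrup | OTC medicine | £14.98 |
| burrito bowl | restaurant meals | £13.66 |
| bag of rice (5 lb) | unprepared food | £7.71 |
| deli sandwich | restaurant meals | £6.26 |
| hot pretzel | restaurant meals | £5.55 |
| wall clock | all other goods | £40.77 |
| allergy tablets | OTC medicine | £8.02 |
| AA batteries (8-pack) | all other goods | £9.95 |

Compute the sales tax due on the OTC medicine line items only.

£1.32

Cough syrup £14.98: OTC medicine → 3.25% + 2.5% district = 5.75% → £0.86
Allergy tablets £8.02: OTC medicine → 3.25% + 2.5% district = 5.75% → £0.46
Tax on OTC medicine = £0.86 + £0.46 = £1.32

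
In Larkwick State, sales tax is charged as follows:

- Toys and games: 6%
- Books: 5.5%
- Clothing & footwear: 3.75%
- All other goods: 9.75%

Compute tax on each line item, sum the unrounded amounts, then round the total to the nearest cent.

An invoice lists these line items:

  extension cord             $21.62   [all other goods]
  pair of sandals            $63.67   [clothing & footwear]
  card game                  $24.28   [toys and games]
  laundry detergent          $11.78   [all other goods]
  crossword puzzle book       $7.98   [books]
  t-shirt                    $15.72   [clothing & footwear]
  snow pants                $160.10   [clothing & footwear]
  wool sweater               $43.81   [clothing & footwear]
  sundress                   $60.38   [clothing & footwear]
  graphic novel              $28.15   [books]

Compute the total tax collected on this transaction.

$19.59

Extension cord $21.62: all other goods → 9.75% → $2.10795
Pair of sandals $63.67: clothing & footwear → 3.75% → $2.387625
Card game $24.28: toys and games → 6% → $1.4568
Laundry detergent $11.78: all other goods → 9.75% → $1.14855
Crossword puzzle book $7.98: books → 5.5% → $0.4389
T-shirt $15.72: clothing & footwear → 3.75% → $0.5895
Snow pants $160.10: clothing & footwear → 3.75% → $6.00375
Wool sweater $43.81: clothing & footwear → 3.75% → $1.642875
Sundress $60.38: clothing & footwear → 3.75% → $2.26425
Graphic novel $28.15: books → 5.5% → $1.54825
Unrounded tax sum = $19.58845 → $19.59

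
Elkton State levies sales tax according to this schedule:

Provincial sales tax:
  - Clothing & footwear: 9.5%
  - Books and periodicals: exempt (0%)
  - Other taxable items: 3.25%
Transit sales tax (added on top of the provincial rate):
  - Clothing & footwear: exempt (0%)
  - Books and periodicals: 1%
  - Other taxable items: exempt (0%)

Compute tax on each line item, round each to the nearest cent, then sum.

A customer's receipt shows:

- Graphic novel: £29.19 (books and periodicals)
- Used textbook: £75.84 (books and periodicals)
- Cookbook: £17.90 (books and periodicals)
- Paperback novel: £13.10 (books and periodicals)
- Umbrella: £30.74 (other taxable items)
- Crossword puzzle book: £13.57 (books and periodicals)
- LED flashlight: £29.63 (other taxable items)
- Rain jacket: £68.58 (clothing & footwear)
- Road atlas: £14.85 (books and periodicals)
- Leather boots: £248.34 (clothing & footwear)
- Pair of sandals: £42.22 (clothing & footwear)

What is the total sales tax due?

Graphic novel £29.19: books and periodicals → 0% + 1% transit = 1% → £0.29
Used textbook £75.84: books and periodicals → 0% + 1% transit = 1% → £0.76
Cookbook £17.90: books and periodicals → 0% + 1% transit = 1% → £0.18
Paperback novel £13.10: books and periodicals → 0% + 1% transit = 1% → £0.13
Umbrella £30.74: other taxable items → 3.25% + 0% transit = 3.25% → £1.00
Crossword puzzle book £13.57: books and periodicals → 0% + 1% transit = 1% → £0.14
LED flashlight £29.63: other taxable items → 3.25% + 0% transit = 3.25% → £0.96
Rain jacket £68.58: clothing & footwear → 9.5% + 0% transit = 9.5% → £6.52
Road atlas £14.85: books and periodicals → 0% + 1% transit = 1% → £0.15
Leather boots £248.34: clothing & footwear → 9.5% + 0% transit = 9.5% → £23.59
Pair of sandals £42.22: clothing & footwear → 9.5% + 0% transit = 9.5% → £4.01
Total tax = £0.29 + £0.76 + £0.18 + £0.13 + £1.00 + £0.14 + £0.96 + £6.52 + £0.15 + £23.59 + £4.01 = £37.73

£37.73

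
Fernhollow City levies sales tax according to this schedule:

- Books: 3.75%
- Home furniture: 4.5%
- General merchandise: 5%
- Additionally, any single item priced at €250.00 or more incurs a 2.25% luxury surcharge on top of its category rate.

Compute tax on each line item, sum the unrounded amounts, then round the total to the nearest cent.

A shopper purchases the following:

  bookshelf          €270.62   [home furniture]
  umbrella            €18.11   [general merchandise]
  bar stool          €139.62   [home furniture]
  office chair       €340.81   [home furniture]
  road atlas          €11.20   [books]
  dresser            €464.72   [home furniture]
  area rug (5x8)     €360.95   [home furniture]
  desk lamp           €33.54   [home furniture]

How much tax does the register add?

Bookshelf €270.62: home furniture → 4.5% + 2.25% surcharge = 6.75% → €18.26685
Umbrella €18.11: general merchandise → 5% → €0.9055
Bar stool €139.62: home furniture → 4.5% → €6.2829
Office chair €340.81: home furniture → 4.5% + 2.25% surcharge = 6.75% → €23.004675
Road atlas €11.20: books → 3.75% → €0.42
Dresser €464.72: home furniture → 4.5% + 2.25% surcharge = 6.75% → €31.3686
Area rug (5x8) €360.95: home furniture → 4.5% + 2.25% surcharge = 6.75% → €24.364125
Desk lamp €33.54: home furniture → 4.5% → €1.5093
Unrounded tax sum = €106.12195 → €106.12

€106.12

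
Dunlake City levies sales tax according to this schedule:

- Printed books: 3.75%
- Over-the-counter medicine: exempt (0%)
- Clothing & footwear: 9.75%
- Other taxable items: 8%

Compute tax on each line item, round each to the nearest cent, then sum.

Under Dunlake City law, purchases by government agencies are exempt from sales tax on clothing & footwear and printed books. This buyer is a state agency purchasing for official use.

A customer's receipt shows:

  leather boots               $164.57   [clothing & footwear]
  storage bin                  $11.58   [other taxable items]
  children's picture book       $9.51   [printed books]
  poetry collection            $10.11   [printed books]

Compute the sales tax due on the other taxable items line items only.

Storage bin $11.58: other taxable items → 8% → $0.93
Tax on other taxable items = $0.93

$0.93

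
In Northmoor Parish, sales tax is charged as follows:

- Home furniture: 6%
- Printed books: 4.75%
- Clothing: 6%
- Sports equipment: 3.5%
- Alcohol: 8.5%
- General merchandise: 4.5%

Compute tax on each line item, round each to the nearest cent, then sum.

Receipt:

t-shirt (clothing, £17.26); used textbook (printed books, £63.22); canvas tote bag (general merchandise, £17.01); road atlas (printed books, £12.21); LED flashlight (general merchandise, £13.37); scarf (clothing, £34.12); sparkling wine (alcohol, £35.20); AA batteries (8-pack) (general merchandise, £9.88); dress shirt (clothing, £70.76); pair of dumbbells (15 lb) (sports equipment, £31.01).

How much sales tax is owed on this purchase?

T-shirt £17.26: clothing → 6% → £1.04
Used textbook £63.22: printed books → 4.75% → £3.00
Canvas tote bag £17.01: general merchandise → 4.5% → £0.77
Road atlas £12.21: printed books → 4.75% → £0.58
LED flashlight £13.37: general merchandise → 4.5% → £0.60
Scarf £34.12: clothing → 6% → £2.05
Sparkling wine £35.20: alcohol → 8.5% → £2.99
AA batteries (8-pack) £9.88: general merchandise → 4.5% → £0.44
Dress shirt £70.76: clothing → 6% → £4.25
Pair of dumbbells (15 lb) £31.01: sports equipment → 3.5% → £1.09
Total tax = £1.04 + £3.00 + £0.77 + £0.58 + £0.60 + £2.05 + £2.99 + £0.44 + £4.25 + £1.09 = £16.81

£16.81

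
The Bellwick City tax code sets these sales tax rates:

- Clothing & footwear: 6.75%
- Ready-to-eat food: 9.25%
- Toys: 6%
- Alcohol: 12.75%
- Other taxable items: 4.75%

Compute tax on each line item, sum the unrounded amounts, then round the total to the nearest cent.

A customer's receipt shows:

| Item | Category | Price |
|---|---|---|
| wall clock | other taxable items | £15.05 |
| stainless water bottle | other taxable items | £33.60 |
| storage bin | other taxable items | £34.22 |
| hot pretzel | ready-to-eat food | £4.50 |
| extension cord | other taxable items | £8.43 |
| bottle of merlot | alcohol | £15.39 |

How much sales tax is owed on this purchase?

£6.72

Wall clock £15.05: other taxable items → 4.75% → £0.714875
Stainless water bottle £33.60: other taxable items → 4.75% → £1.596
Storage bin £34.22: other taxable items → 4.75% → £1.62545
Hot pretzel £4.50: ready-to-eat food → 9.25% → £0.41625
Extension cord £8.43: other taxable items → 4.75% → £0.400425
Bottle of merlot £15.39: alcohol → 12.75% → £1.962225
Unrounded tax sum = £6.715225 → £6.72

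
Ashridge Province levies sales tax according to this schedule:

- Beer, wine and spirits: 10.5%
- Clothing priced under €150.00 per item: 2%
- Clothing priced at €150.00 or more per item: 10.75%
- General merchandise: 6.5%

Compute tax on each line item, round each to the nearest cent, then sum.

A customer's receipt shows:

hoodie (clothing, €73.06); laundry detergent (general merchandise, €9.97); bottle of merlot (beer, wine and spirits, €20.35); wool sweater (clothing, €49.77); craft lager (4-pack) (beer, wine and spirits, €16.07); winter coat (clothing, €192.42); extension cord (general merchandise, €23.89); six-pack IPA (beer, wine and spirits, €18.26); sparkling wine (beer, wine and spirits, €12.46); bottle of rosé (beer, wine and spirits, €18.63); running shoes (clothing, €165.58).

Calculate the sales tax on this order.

€52.17

Hoodie €73.06: clothing, under €150.00 → 2% → €1.46
Laundry detergent €9.97: general merchandise → 6.5% → €0.65
Bottle of merlot €20.35: beer, wine and spirits → 10.5% → €2.14
Wool sweater €49.77: clothing, under €150.00 → 2% → €1.00
Craft lager (4-pack) €16.07: beer, wine and spirits → 10.5% → €1.69
Winter coat €192.42: clothing, €150.00 or more → 10.75% → €20.69
Extension cord €23.89: general merchandise → 6.5% → €1.55
Six-pack IPA €18.26: beer, wine and spirits → 10.5% → €1.92
Sparkling wine €12.46: beer, wine and spirits → 10.5% → €1.31
Bottle of rosé €18.63: beer, wine and spirits → 10.5% → €1.96
Running shoes €165.58: clothing, €150.00 or more → 10.75% → €17.80
Total tax = €1.46 + €0.65 + €2.14 + €1.00 + €1.69 + €20.69 + €1.55 + €1.92 + €1.31 + €1.96 + €17.80 = €52.17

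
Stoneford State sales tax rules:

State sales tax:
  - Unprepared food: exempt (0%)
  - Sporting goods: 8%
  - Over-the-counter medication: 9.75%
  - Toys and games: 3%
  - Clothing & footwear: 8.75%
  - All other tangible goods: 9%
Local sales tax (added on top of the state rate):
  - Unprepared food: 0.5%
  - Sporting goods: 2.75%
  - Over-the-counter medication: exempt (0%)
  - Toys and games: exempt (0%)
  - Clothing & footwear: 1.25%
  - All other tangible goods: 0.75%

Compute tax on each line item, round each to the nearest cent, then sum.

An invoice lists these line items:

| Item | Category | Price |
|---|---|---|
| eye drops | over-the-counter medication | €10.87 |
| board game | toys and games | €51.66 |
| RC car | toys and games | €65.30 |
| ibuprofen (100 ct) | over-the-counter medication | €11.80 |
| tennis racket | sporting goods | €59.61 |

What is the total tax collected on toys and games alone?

Board game €51.66: toys and games → 3% + 0% local = 3% → €1.55
RC car €65.30: toys and games → 3% + 0% local = 3% → €1.96
Tax on toys and games = €1.55 + €1.96 = €3.51

€3.51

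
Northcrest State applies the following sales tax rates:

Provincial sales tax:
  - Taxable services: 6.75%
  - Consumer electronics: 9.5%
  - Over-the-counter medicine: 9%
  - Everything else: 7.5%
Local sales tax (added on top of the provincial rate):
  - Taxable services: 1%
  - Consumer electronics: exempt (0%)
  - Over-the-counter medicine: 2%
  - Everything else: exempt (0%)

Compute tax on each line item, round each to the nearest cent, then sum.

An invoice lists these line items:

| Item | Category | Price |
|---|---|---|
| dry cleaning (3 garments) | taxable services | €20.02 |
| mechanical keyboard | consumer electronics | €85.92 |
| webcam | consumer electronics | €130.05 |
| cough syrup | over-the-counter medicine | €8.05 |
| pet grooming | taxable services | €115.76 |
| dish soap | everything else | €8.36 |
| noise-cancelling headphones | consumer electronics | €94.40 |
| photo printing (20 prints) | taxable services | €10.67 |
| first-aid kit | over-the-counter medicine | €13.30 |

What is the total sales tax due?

€43.81

Dry cleaning (3 garments) €20.02: taxable services → 6.75% + 1% local = 7.75% → €1.55
Mechanical keyboard €85.92: consumer electronics → 9.5% + 0% local = 9.5% → €8.16
Webcam €130.05: consumer electronics → 9.5% + 0% local = 9.5% → €12.35
Cough syrup €8.05: over-the-counter medicine → 9% + 2% local = 11% → €0.89
Pet grooming €115.76: taxable services → 6.75% + 1% local = 7.75% → €8.97
Dish soap €8.36: everything else → 7.5% + 0% local = 7.5% → €0.63
Noise-cancelling headphones €94.40: consumer electronics → 9.5% + 0% local = 9.5% → €8.97
Photo printing (20 prints) €10.67: taxable services → 6.75% + 1% local = 7.75% → €0.83
First-aid kit €13.30: over-the-counter medicine → 9% + 2% local = 11% → €1.46
Total tax = €1.55 + €8.16 + €12.35 + €0.89 + €8.97 + €0.63 + €8.97 + €0.83 + €1.46 = €43.81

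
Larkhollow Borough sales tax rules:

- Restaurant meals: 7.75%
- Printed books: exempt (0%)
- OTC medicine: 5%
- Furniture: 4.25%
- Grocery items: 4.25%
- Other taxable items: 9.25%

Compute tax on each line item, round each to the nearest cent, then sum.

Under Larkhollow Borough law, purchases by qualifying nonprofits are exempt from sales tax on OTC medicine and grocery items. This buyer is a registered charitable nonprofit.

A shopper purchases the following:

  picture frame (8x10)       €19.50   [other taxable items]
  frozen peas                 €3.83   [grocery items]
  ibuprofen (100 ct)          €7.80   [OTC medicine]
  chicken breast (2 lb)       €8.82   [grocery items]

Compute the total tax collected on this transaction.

Picture frame (8x10) €19.50: other taxable items → 9.25% → €1.80
Frozen peas €3.83: grocery items, buyer-exempt → 0% → €0.00
Ibuprofen (100 ct) €7.80: OTC medicine, buyer-exempt → 0% → €0.00
Chicken breast (2 lb) €8.82: grocery items, buyer-exempt → 0% → €0.00
Total tax = €1.80

€1.80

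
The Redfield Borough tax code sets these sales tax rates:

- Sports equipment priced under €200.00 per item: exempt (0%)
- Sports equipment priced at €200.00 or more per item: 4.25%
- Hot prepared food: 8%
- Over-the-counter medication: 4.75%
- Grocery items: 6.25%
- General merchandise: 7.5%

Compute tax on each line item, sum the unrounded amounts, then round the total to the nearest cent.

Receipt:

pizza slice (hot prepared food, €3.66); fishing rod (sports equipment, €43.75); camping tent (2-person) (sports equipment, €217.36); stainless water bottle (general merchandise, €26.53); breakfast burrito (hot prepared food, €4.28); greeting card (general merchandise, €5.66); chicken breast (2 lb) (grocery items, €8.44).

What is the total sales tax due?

Pizza slice €3.66: hot prepared food → 8% → €0.2928
Fishing rod €43.75: sports equipment, under €200.00 → 0% → €0.00
Camping tent (2-person) €217.36: sports equipment, €200.00 or more → 4.25% → €9.2378
Stainless water bottle €26.53: general merchandise → 7.5% → €1.98975
Breakfast burrito €4.28: hot prepared food → 8% → €0.3424
Greeting card €5.66: general merchandise → 7.5% → €0.4245
Chicken breast (2 lb) €8.44: grocery items → 6.25% → €0.5275
Unrounded tax sum = €12.81475 → €12.81

€12.81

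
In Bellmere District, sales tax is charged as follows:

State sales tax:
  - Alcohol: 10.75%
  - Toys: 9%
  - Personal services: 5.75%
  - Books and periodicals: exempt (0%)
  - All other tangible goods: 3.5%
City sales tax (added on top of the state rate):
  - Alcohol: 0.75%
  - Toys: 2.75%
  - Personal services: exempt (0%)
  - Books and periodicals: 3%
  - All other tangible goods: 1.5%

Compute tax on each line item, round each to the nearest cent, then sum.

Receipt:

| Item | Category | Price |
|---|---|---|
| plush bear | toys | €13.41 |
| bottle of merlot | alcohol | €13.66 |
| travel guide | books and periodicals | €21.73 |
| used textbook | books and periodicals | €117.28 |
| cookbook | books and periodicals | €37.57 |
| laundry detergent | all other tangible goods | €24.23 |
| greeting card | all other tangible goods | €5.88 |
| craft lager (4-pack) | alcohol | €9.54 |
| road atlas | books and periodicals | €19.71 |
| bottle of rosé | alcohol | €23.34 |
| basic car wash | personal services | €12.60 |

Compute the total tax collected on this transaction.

Plush bear €13.41: toys → 9% + 2.75% city = 11.75% → €1.58
Bottle of merlot €13.66: alcohol → 10.75% + 0.75% city = 11.5% → €1.57
Travel guide €21.73: books and periodicals → 0% + 3% city = 3% → €0.65
Used textbook €117.28: books and periodicals → 0% + 3% city = 3% → €3.52
Cookbook €37.57: books and periodicals → 0% + 3% city = 3% → €1.13
Laundry detergent €24.23: all other tangible goods → 3.5% + 1.5% city = 5% → €1.21
Greeting card €5.88: all other tangible goods → 3.5% + 1.5% city = 5% → €0.29
Craft lager (4-pack) €9.54: alcohol → 10.75% + 0.75% city = 11.5% → €1.10
Road atlas €19.71: books and periodicals → 0% + 3% city = 3% → €0.59
Bottle of rosé €23.34: alcohol → 10.75% + 0.75% city = 11.5% → €2.68
Basic car wash €12.60: personal services → 5.75% + 0% city = 5.75% → €0.72
Total tax = €1.58 + €1.57 + €0.65 + €3.52 + €1.13 + €1.21 + €0.29 + €1.10 + €0.59 + €2.68 + €0.72 = €15.04

€15.04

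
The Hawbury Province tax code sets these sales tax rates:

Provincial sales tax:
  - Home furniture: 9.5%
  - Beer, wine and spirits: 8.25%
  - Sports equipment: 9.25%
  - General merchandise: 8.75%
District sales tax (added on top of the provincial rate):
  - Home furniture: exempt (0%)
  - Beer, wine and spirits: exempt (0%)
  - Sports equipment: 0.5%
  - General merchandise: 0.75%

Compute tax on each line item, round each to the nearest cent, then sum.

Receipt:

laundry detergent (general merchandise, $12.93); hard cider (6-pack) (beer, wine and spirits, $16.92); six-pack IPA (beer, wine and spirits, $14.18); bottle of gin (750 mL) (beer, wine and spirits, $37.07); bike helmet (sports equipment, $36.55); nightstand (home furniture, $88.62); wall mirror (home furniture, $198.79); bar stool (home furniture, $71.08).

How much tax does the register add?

Laundry detergent $12.93: general merchandise → 8.75% + 0.75% district = 9.5% → $1.23
Hard cider (6-pack) $16.92: beer, wine and spirits → 8.25% + 0% district = 8.25% → $1.40
Six-pack IPA $14.18: beer, wine and spirits → 8.25% + 0% district = 8.25% → $1.17
Bottle of gin (750 mL) $37.07: beer, wine and spirits → 8.25% + 0% district = 8.25% → $3.06
Bike helmet $36.55: sports equipment → 9.25% + 0.5% district = 9.75% → $3.56
Nightstand $88.62: home furniture → 9.5% + 0% district = 9.5% → $8.42
Wall mirror $198.79: home furniture → 9.5% + 0% district = 9.5% → $18.89
Bar stool $71.08: home furniture → 9.5% + 0% district = 9.5% → $6.75
Total tax = $1.23 + $1.40 + $1.17 + $3.06 + $3.56 + $8.42 + $18.89 + $6.75 = $44.48

$44.48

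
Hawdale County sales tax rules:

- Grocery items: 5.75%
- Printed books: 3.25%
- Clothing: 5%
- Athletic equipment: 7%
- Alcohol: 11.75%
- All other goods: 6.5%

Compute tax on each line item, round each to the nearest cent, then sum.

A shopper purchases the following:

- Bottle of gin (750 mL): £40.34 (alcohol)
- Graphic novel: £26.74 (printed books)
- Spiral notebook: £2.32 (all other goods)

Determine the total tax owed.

£5.76

Bottle of gin (750 mL) £40.34: alcohol → 11.75% → £4.74
Graphic novel £26.74: printed books → 3.25% → £0.87
Spiral notebook £2.32: all other goods → 6.5% → £0.15
Total tax = £4.74 + £0.87 + £0.15 = £5.76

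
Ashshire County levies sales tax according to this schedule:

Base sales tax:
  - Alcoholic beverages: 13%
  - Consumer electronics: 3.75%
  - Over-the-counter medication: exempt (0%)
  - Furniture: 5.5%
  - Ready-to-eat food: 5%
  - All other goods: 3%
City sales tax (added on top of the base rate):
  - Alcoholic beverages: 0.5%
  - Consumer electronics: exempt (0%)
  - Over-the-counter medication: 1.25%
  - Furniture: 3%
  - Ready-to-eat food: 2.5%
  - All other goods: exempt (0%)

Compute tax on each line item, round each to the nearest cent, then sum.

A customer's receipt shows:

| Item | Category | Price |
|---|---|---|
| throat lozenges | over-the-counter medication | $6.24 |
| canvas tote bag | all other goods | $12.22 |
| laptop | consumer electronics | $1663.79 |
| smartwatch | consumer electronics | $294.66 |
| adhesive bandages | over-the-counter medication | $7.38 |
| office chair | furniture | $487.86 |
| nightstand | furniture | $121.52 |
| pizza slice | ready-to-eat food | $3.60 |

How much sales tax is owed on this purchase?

Throat lozenges $6.24: over-the-counter medication → 0% + 1.25% city = 1.25% → $0.08
Canvas tote bag $12.22: all other goods → 3% + 0% city = 3% → $0.37
Laptop $1663.79: consumer electronics → 3.75% + 0% city = 3.75% → $62.39
Smartwatch $294.66: consumer electronics → 3.75% + 0% city = 3.75% → $11.05
Adhesive bandages $7.38: over-the-counter medication → 0% + 1.25% city = 1.25% → $0.09
Office chair $487.86: furniture → 5.5% + 3% city = 8.5% → $41.47
Nightstand $121.52: furniture → 5.5% + 3% city = 8.5% → $10.33
Pizza slice $3.60: ready-to-eat food → 5% + 2.5% city = 7.5% → $0.27
Total tax = $0.08 + $0.37 + $62.39 + $11.05 + $0.09 + $41.47 + $10.33 + $0.27 = $126.05

$126.05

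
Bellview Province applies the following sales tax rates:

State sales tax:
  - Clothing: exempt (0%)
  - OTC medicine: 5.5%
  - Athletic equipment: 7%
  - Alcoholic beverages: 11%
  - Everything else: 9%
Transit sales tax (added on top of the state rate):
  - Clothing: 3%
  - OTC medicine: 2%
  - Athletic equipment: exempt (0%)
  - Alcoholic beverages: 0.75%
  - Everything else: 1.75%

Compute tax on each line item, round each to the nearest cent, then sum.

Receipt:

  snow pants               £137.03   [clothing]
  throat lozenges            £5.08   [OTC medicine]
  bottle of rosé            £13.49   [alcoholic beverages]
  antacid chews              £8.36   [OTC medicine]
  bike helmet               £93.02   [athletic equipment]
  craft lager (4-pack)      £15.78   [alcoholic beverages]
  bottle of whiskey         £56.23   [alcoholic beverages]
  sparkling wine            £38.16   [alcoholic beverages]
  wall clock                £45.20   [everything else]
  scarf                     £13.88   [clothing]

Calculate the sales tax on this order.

Snow pants £137.03: clothing → 0% + 3% transit = 3% → £4.11
Throat lozenges £5.08: OTC medicine → 5.5% + 2% transit = 7.5% → £0.38
Bottle of rosé £13.49: alcoholic beverages → 11% + 0.75% transit = 11.75% → £1.59
Antacid chews £8.36: OTC medicine → 5.5% + 2% transit = 7.5% → £0.63
Bike helmet £93.02: athletic equipment → 7% + 0% transit = 7% → £6.51
Craft lager (4-pack) £15.78: alcoholic beverages → 11% + 0.75% transit = 11.75% → £1.85
Bottle of whiskey £56.23: alcoholic beverages → 11% + 0.75% transit = 11.75% → £6.61
Sparkling wine £38.16: alcoholic beverages → 11% + 0.75% transit = 11.75% → £4.48
Wall clock £45.20: everything else → 9% + 1.75% transit = 10.75% → £4.86
Scarf £13.88: clothing → 0% + 3% transit = 3% → £0.42
Total tax = £4.11 + £0.38 + £1.59 + £0.63 + £6.51 + £1.85 + £6.61 + £4.48 + £4.86 + £0.42 = £31.44

£31.44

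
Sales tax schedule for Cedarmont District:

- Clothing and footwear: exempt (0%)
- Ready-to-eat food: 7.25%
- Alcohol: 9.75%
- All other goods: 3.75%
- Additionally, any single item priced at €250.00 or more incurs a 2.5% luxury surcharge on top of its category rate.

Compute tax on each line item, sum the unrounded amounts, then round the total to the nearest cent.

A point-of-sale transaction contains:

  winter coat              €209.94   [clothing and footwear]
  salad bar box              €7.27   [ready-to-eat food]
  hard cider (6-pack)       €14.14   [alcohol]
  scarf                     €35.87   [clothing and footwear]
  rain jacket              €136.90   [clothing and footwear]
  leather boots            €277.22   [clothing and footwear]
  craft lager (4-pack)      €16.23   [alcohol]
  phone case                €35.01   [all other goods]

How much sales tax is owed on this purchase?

€11.73

Winter coat €209.94: clothing and footwear → 0% → €0.00
Salad bar box €7.27: ready-to-eat food → 7.25% → €0.527075
Hard cider (6-pack) €14.14: alcohol → 9.75% → €1.37865
Scarf €35.87: clothing and footwear → 0% → €0.00
Rain jacket €136.90: clothing and footwear → 0% → €0.00
Leather boots €277.22: clothing and footwear → 0% + 2.5% surcharge = 2.5% → €6.9305
Craft lager (4-pack) €16.23: alcohol → 9.75% → €1.582425
Phone case €35.01: all other goods → 3.75% → €1.312875
Unrounded tax sum = €11.731525 → €11.73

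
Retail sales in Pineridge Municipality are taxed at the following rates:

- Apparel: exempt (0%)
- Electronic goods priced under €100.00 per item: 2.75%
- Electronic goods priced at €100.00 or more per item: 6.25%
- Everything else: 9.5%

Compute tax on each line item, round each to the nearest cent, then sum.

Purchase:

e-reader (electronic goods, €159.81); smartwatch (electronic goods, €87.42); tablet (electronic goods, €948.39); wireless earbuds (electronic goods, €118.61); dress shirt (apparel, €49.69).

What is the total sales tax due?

€79.07

E-reader €159.81: electronic goods, €100.00 or more → 6.25% → €9.99
Smartwatch €87.42: electronic goods, under €100.00 → 2.75% → €2.40
Tablet €948.39: electronic goods, €100.00 or more → 6.25% → €59.27
Wireless earbuds €118.61: electronic goods, €100.00 or more → 6.25% → €7.41
Dress shirt €49.69: apparel → 0% → €0.00
Total tax = €9.99 + €2.40 + €59.27 + €7.41 = €79.07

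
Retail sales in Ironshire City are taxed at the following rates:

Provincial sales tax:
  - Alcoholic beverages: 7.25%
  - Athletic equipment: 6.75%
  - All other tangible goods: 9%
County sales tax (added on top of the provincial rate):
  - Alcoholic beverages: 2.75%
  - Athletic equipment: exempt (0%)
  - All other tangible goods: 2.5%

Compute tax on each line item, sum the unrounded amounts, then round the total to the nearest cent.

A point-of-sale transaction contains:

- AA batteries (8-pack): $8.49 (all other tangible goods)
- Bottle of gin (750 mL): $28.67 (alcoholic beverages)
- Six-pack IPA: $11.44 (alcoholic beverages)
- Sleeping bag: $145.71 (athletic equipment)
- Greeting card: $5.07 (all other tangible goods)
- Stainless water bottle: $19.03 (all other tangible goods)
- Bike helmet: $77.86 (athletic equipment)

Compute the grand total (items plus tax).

AA batteries (8-pack) $8.49: all other tangible goods → 9% + 2.5% county = 11.5% → $0.97635
Bottle of gin (750 mL) $28.67: alcoholic beverages → 7.25% + 2.75% county = 10% → $2.867
Six-pack IPA $11.44: alcoholic beverages → 7.25% + 2.75% county = 10% → $1.144
Sleeping bag $145.71: athletic equipment → 6.75% + 0% county = 6.75% → $9.835425
Greeting card $5.07: all other tangible goods → 9% + 2.5% county = 11.5% → $0.58305
Stainless water bottle $19.03: all other tangible goods → 9% + 2.5% county = 11.5% → $2.18845
Bike helmet $77.86: athletic equipment → 6.75% + 0% county = 6.75% → $5.25555
Subtotal = $296.27; unrounded tax = $22.849825 → $22.85; total due = $319.12

$319.12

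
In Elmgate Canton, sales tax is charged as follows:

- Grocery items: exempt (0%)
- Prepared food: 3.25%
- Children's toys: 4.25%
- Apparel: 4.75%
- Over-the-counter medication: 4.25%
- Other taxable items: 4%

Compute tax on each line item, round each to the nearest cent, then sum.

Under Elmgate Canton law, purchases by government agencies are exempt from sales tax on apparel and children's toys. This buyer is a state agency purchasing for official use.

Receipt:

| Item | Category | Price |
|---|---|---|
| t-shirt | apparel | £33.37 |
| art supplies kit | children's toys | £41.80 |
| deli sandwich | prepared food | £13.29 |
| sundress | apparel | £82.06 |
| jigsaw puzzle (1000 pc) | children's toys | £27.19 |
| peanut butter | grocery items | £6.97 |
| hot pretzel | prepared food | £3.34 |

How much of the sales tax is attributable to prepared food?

Deli sandwich £13.29: prepared food → 3.25% → £0.43
Hot pretzel £3.34: prepared food → 3.25% → £0.11
Tax on prepared food = £0.43 + £0.11 = £0.54

£0.54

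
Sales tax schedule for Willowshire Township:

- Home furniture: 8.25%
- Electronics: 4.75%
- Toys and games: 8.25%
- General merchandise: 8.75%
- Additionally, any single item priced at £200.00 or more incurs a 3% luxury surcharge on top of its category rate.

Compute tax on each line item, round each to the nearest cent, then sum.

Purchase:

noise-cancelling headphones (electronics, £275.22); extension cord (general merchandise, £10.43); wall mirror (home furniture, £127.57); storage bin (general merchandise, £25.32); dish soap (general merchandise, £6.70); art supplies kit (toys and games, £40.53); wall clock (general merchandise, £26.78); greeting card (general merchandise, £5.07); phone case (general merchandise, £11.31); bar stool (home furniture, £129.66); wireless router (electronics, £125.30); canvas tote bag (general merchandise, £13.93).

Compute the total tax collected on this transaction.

Noise-cancelling headphones £275.22: electronics → 4.75% + 3% surcharge = 7.75% → £21.33
Extension cord £10.43: general merchandise → 8.75% → £0.91
Wall mirror £127.57: home furniture → 8.25% → £10.52
Storage bin £25.32: general merchandise → 8.75% → £2.22
Dish soap £6.70: general merchandise → 8.75% → £0.59
Art supplies kit £40.53: toys and games → 8.25% → £3.34
Wall clock £26.78: general merchandise → 8.75% → £2.34
Greeting card £5.07: general merchandise → 8.75% → £0.44
Phone case £11.31: general merchandise → 8.75% → £0.99
Bar stool £129.66: home furniture → 8.25% → £10.70
Wireless router £125.30: electronics → 4.75% → £5.95
Canvas tote bag £13.93: general merchandise → 8.75% → £1.22
Total tax = £21.33 + £0.91 + £10.52 + £2.22 + £0.59 + £3.34 + £2.34 + £0.44 + £0.99 + £10.70 + £5.95 + £1.22 = £60.55

£60.55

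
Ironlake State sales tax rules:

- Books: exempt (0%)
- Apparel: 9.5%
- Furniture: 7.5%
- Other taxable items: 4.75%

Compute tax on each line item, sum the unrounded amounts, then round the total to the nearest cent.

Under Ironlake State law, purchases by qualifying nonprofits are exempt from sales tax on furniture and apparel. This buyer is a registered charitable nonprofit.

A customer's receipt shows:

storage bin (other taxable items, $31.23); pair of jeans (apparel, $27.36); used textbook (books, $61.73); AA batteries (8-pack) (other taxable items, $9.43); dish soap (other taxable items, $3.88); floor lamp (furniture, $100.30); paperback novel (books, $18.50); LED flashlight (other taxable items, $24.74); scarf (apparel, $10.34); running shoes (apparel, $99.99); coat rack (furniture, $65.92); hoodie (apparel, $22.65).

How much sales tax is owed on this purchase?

Storage bin $31.23: other taxable items → 4.75% → $1.483425
Pair of jeans $27.36: apparel, buyer-exempt → 0% → $0.00
Used textbook $61.73: books → 0% → $0.00
AA batteries (8-pack) $9.43: other taxable items → 4.75% → $0.447925
Dish soap $3.88: other taxable items → 4.75% → $0.1843
Floor lamp $100.30: furniture, buyer-exempt → 0% → $0.00
Paperback novel $18.50: books → 0% → $0.00
LED flashlight $24.74: other taxable items → 4.75% → $1.17515
Scarf $10.34: apparel, buyer-exempt → 0% → $0.00
Running shoes $99.99: apparel, buyer-exempt → 0% → $0.00
Coat rack $65.92: furniture, buyer-exempt → 0% → $0.00
Hoodie $22.65: apparel, buyer-exempt → 0% → $0.00
Unrounded tax sum = $3.2908 → $3.29

$3.29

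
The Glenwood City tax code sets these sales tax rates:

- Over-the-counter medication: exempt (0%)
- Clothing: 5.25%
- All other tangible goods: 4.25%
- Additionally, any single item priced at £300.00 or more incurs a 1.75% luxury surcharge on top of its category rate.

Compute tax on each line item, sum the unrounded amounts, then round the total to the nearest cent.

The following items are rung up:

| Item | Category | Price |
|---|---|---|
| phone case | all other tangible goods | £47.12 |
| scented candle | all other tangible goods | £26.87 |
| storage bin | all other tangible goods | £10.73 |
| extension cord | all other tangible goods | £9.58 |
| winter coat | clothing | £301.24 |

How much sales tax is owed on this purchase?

£25.09

Phone case £47.12: all other tangible goods → 4.25% → £2.0026
Scented candle £26.87: all other tangible goods → 4.25% → £1.141975
Storage bin £10.73: all other tangible goods → 4.25% → £0.456025
Extension cord £9.58: all other tangible goods → 4.25% → £0.40715
Winter coat £301.24: clothing → 5.25% + 1.75% surcharge = 7% → £21.0868
Unrounded tax sum = £25.09455 → £25.09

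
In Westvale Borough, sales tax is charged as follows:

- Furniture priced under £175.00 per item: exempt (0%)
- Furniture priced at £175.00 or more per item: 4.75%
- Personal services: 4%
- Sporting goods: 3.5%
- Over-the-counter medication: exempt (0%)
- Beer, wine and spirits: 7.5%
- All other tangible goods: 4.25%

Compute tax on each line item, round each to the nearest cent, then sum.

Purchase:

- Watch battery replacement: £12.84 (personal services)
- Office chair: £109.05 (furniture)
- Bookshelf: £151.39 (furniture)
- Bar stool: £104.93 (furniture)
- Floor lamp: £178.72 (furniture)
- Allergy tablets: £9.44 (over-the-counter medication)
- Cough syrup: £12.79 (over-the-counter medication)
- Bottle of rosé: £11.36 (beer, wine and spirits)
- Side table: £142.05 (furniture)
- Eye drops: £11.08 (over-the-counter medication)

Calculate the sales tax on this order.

Watch battery replacement £12.84: personal services → 4% → £0.51
Office chair £109.05: furniture, under £175.00 → 0% → £0.00
Bookshelf £151.39: furniture, under £175.00 → 0% → £0.00
Bar stool £104.93: furniture, under £175.00 → 0% → £0.00
Floor lamp £178.72: furniture, £175.00 or more → 4.75% → £8.49
Allergy tablets £9.44: over-the-counter medication → 0% → £0.00
Cough syrup £12.79: over-the-counter medication → 0% → £0.00
Bottle of rosé £11.36: beer, wine and spirits → 7.5% → £0.85
Side table £142.05: furniture, under £175.00 → 0% → £0.00
Eye drops £11.08: over-the-counter medication → 0% → £0.00
Total tax = £0.51 + £8.49 + £0.85 = £9.85

£9.85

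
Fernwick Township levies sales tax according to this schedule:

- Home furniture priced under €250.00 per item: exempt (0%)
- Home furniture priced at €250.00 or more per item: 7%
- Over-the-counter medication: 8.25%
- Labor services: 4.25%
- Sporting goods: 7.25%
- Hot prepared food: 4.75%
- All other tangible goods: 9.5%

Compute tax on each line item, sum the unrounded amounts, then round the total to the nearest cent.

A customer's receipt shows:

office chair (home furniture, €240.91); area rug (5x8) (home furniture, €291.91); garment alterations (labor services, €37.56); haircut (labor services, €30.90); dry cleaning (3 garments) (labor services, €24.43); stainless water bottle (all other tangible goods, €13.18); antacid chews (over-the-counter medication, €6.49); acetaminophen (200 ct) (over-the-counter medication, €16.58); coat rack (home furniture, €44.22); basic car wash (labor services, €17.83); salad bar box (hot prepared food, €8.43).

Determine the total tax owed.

€28.70

Office chair €240.91: home furniture, under €250.00 → 0% → €0.00
Area rug (5x8) €291.91: home furniture, €250.00 or more → 7% → €20.4337
Garment alterations €37.56: labor services → 4.25% → €1.5963
Haircut €30.90: labor services → 4.25% → €1.31325
Dry cleaning (3 garments) €24.43: labor services → 4.25% → €1.038275
Stainless water bottle €13.18: all other tangible goods → 9.5% → €1.2521
Antacid chews €6.49: over-the-counter medication → 8.25% → €0.535425
Acetaminophen (200 ct) €16.58: over-the-counter medication → 8.25% → €1.36785
Coat rack €44.22: home furniture, under €250.00 → 0% → €0.00
Basic car wash €17.83: labor services → 4.25% → €0.757775
Salad bar box €8.43: hot prepared food → 4.75% → €0.400425
Unrounded tax sum = €28.6951 → €28.70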